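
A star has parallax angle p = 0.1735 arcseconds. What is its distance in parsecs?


d = 1/p = 1/0.1735 = 5.7637

5.7637 pc


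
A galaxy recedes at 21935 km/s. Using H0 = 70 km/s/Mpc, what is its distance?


d = v / H0 = 21935 / 70 = 313.3571

313.3571 Mpc


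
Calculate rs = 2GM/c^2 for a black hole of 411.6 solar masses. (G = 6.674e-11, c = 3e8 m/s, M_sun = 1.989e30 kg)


M = 411.6 * 1.989e30 kg = 8.186724e+32 kg. rs = 2GM/c^2 = 2 * 6.674e-11 * 8.186724e+32 / (3e8)^2 = 1.214e+06

1.214e+06 m


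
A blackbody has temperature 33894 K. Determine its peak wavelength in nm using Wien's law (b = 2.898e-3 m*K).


lam_max = b / T = 2.898e-3 / 33894 = 8.550e-08 m = 85.5019 nm

85.5019 nm


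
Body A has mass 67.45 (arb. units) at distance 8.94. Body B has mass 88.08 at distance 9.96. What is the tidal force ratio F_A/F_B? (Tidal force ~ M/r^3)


Ratio = (M1/r1^3) / (M2/r2^3) = (67.45/8.94^3) / (88.08/9.96^3) = 1.0589

1.0589


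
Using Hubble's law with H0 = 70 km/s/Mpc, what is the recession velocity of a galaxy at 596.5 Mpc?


v = H0 * d = 70 * 596.5 = 41755.0

41755.0 km/s


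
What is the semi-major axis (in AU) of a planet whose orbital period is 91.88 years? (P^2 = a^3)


a = P^(2/3) = 91.88^(2/3) = 20.3617

20.3617 AU


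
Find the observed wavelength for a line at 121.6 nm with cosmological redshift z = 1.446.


lam_obs = lam_emit * (1 + z) = 121.6 * (1 + 1.446) = 297.4336

297.4336 nm


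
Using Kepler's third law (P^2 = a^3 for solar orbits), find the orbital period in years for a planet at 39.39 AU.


P = a^(3/2) = 39.39^1.5 = 247.2174

247.2174 years


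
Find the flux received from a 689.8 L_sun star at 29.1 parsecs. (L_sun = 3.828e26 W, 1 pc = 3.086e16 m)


F = L / (4*pi*d^2) = 2.641e+29 / (4*pi*(8.980e+17)^2) = 2.606e-08

2.606e-08 W/m^2


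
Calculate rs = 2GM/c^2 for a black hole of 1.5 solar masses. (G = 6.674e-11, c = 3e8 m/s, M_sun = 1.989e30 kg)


M = 1.5 * 1.989e30 kg = 2.9835e+30 kg. rs = 2GM/c^2 = 2 * 6.674e-11 * 2.9835e+30 / (3e8)^2 = 4424.862

4424.862 m


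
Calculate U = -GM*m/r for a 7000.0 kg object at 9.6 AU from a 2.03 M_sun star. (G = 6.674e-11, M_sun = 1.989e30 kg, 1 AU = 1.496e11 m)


M = 2.03 * 1.989e30 kg = 4.03767e+30 kg; r = 9.6 AU * 1.496e11 m/AU = 1.43616e+12 m. U = -GM*m/r = -(6.674e-11 * 4.03767e+30 * 7000.0) / 1.43616e+12 = -1.313e+12

-1.313e+12 J


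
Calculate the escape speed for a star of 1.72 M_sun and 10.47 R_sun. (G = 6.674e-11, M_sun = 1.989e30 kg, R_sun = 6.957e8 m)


M = 1.72 * 1.989e30 kg = 3.42108e+30 kg; R = 10.47 * 6.957e8 m = 7.283979e+09 m. v_esc = sqrt(2GM/R) = sqrt(2 * 6.674e-11 * 3.42108e+30 / 7.283979e+09) = 250383.3072

250383.3072 m/s


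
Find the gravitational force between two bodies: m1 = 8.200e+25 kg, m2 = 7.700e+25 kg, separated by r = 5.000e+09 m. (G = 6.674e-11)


F = G*m1*m2/r^2 = 6.674e-11 * 8.200e+25 * 7.700e+25 / (5.000e+09)^2 = 6.674e-11 * 6.314e+51 / 2.500e+19 = 1.686e+22

1.686e+22 N


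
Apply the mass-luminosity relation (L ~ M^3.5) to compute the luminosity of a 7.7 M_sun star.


L/L_sun = (M/M_sun)^3.5 = 7.7^3.5 = 1266.8277

1266.8277 L_sun


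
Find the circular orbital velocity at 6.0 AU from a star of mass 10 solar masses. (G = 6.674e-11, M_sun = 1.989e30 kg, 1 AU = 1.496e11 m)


v = sqrt(GM/r) = sqrt(6.674e-11 * 1.989e+31 / 8.976e+11) = 38456.4393

38456.4393 m/s


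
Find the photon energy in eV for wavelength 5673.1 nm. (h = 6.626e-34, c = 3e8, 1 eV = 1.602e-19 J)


E = hc/lambda = 6.626e-34 * 3e8 / 5.673e-06 = 3.504e-20 J = 0.2187 eV

0.2187 eV


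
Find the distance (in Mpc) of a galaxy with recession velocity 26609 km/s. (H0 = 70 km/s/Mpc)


d = v / H0 = 26609 / 70 = 380.1286

380.1286 Mpc


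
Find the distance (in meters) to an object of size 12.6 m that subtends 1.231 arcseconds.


D = size / theta_rad, theta_rad = 1.231 * pi/(180*3600) = 5.968e-06, D = 2.111e+06

2.111e+06 m


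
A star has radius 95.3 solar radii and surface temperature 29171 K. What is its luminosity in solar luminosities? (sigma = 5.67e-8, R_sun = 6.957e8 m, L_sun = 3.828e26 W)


R = 95.3 * 6.957e8 m = 6.630021e+10 m. L = 4*pi*R^2*sigma*T^4 = 4*pi*(6.630021e+10)^2 * 5.67e-8 * 29171^4 = 2.267921405e+33 W. L/L_sun = 2.267921405e+33 / 3.828e26 = 5.925e+06

5.925e+06 L_sun


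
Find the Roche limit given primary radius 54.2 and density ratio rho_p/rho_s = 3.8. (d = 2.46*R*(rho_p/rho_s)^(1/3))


d_Roche = 2.46 * 54.2 * 3.8^(1/3) = 208.0634

208.0634


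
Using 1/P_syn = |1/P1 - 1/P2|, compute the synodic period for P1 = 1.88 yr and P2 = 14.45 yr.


1/P_syn = |1/P1 - 1/P2| = |1/1.88 - 1/14.45| => P_syn = 2.1612

2.1612 years


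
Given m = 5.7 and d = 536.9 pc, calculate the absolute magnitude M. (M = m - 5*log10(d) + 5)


M = m - 5*log10(d) + 5 = 5.7 - 5*log10(536.9) + 5 = -2.9495

-2.9495


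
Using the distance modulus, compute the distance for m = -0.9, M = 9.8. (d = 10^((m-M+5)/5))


d = 10^((m - M + 5)/5) = 10^((-0.9 - 9.8 + 5)/5) = 0.0724

0.0724 pc


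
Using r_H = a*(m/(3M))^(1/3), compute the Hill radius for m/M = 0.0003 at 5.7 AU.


r_H = a * (m/3M)^(1/3) = 5.7 * (0.0003/3)^(1/3) = 0.2646

0.2646 AU


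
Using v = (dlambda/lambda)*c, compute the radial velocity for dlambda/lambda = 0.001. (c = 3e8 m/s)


v = (dlambda/lambda) * c = 0.001 * 3e8 = 300000.0

300000.0 m/s


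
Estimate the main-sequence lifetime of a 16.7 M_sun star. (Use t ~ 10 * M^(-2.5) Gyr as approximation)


t = 10 * M^(-2.5) = 10 * 16.7^(-2.5) = 0.0088

0.0088 Gyr


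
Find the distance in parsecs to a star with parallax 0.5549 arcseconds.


d = 1/p = 1/0.5549 = 1.8021

1.8021 pc


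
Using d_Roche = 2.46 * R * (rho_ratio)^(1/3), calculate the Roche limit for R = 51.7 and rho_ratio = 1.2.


d_Roche = 2.46 * 51.7 * 1.2^(1/3) = 135.151

135.151


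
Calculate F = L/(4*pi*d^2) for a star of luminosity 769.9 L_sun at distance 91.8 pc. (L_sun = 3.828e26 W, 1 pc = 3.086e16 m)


F = L / (4*pi*d^2) = 2.947e+29 / (4*pi*(2.833e+18)^2) = 2.922e-09

2.922e-09 W/m^2


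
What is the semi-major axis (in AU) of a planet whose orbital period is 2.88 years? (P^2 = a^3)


a = P^(2/3) = 2.88^(2/3) = 2.0242

2.0242 AU


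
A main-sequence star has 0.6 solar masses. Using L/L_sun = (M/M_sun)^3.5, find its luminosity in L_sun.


L/L_sun = (M/M_sun)^3.5 = 0.6^3.5 = 0.1673

0.1673 L_sun


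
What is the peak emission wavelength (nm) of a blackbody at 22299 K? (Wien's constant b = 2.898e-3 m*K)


lam_max = b / T = 2.898e-3 / 22299 = 1.300e-07 m = 129.961 nm

129.961 nm


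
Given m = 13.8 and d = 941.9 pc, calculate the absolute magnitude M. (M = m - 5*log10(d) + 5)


M = m - 5*log10(d) + 5 = 13.8 - 5*log10(941.9) + 5 = 3.93

3.93


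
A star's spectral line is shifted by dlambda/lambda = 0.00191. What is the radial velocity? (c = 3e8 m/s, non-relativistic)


v = (dlambda/lambda) * c = 0.00191 * 3e8 = 573000.0

573000.0 m/s


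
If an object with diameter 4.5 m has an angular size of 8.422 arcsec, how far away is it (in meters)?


D = size / theta_rad, theta_rad = 8.422 * pi/(180*3600) = 4.083e-05, D = 110210.3572

110210.3572 m


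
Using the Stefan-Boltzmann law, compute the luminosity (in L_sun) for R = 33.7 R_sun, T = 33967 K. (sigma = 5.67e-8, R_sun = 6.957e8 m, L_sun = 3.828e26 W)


R = 33.7 * 6.957e8 m = 2.344509e+10 m. L = 4*pi*R^2*sigma*T^4 = 4*pi*(2.344509e+10)^2 * 5.67e-8 * 33967^4 = 5.213453404e+32 W. L/L_sun = 5.213453404e+32 / 3.828e26 = 1.362e+06

1.362e+06 L_sun


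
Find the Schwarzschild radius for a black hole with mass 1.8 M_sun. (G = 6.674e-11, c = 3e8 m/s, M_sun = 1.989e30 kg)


M = 1.8 * 1.989e30 kg = 3.5802e+30 kg. rs = 2GM/c^2 = 2 * 6.674e-11 * 3.5802e+30 / (3e8)^2 = 5309.8344

5309.8344 m


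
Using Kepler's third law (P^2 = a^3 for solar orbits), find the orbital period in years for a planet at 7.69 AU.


P = a^(3/2) = 7.69^1.5 = 21.325

21.325 years


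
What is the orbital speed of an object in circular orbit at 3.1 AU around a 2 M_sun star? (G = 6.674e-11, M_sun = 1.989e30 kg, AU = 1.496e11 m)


v = sqrt(GM/r) = sqrt(6.674e-11 * 3.978e+30 / 4.638e+11) = 23926.482

23926.482 m/s


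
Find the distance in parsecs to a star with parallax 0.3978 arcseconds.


d = 1/p = 1/0.3978 = 2.5138

2.5138 pc


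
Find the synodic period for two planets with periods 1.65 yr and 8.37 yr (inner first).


1/P_syn = |1/P1 - 1/P2| = |1/1.65 - 1/8.37| => P_syn = 2.0551

2.0551 years


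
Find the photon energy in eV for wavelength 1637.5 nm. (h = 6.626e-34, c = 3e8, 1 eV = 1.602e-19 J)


E = hc/lambda = 6.626e-34 * 3e8 / 1.638e-06 = 1.214e-19 J = 0.7578 eV

0.7578 eV


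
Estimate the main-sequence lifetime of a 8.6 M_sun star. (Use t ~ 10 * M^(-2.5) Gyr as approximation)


t = 10 * M^(-2.5) = 10 * 8.6^(-2.5) = 0.0461

0.0461 Gyr


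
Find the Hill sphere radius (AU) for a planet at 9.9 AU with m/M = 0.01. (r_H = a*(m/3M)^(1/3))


r_H = a * (m/3M)^(1/3) = 9.9 * (0.01/3)^(1/3) = 1.4789

1.4789 AU


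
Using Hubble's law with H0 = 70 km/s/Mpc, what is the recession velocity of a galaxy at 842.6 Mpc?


v = H0 * d = 70 * 842.6 = 58982.0

58982.0 km/s


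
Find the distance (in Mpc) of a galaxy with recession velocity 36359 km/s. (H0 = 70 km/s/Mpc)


d = v / H0 = 36359 / 70 = 519.4143

519.4143 Mpc


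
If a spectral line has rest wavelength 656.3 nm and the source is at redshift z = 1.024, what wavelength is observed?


lam_obs = lam_emit * (1 + z) = 656.3 * (1 + 1.024) = 1328.3512

1328.3512 nm


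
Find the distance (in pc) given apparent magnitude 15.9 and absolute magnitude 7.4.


d = 10^((m - M + 5)/5) = 10^((15.9 - 7.4 + 5)/5) = 501.1872

501.1872 pc


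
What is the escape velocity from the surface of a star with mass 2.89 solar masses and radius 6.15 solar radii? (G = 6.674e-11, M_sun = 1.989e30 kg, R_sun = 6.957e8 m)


M = 2.89 * 1.989e30 kg = 5.74821e+30 kg; R = 6.15 * 6.957e8 m = 4.278555e+09 m. v_esc = sqrt(2GM/R) = sqrt(2 * 6.674e-11 * 5.74821e+30 / 4.278555e+09) = 423473.1236

423473.1236 m/s


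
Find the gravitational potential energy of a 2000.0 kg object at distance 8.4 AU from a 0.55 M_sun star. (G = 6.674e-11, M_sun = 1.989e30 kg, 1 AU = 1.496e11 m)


M = 0.55 * 1.989e30 kg = 1.09395e+30 kg; r = 8.4 AU * 1.496e11 m/AU = 1.25664e+12 m. U = -GM*m/r = -(6.674e-11 * 1.09395e+30 * 2000.0) / 1.25664e+12 = -1.162e+11

-1.162e+11 J


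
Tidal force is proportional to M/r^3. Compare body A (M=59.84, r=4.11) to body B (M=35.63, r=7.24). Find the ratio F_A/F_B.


Ratio = (M1/r1^3) / (M2/r2^3) = (59.84/4.11^3) / (35.63/7.24^3) = 9.1805

9.1805


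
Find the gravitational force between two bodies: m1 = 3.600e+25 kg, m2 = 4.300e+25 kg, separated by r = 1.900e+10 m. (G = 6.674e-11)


F = G*m1*m2/r^2 = 6.674e-11 * 3.600e+25 * 4.300e+25 / (1.900e+10)^2 = 6.674e-11 * 1.548e+51 / 3.610e+20 = 2.862e+20

2.862e+20 N


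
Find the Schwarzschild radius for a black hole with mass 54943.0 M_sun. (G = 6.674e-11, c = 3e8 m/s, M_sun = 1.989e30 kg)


M = 54943.0 * 1.989e30 kg = 1.09281627e+35 kg. rs = 2GM/c^2 = 2 * 6.674e-11 * 1.09281627e+35 / (3e8)^2 = 1.621e+08

1.621e+08 m


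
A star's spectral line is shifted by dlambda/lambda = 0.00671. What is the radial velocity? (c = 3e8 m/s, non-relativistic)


v = (dlambda/lambda) * c = 0.00671 * 3e8 = 2.013e+06

2.013e+06 m/s


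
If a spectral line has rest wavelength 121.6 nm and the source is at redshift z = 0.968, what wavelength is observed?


lam_obs = lam_emit * (1 + z) = 121.6 * (1 + 0.968) = 239.3088

239.3088 nm


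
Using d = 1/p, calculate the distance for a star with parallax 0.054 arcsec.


d = 1/p = 1/0.054 = 18.5185

18.5185 pc


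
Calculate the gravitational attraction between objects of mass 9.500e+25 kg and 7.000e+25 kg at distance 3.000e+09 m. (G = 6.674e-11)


F = G*m1*m2/r^2 = 6.674e-11 * 9.500e+25 * 7.000e+25 / (3.000e+09)^2 = 6.674e-11 * 6.650e+51 / 9.000e+18 = 4.931e+22

4.931e+22 N


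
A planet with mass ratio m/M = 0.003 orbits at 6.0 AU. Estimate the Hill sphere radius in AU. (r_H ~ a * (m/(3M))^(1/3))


r_H = a * (m/3M)^(1/3) = 6.0 * (0.003/3)^(1/3) = 0.6

0.6 AU


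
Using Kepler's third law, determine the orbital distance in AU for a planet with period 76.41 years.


a = P^(2/3) = 76.41^(2/3) = 18.0067

18.0067 AU


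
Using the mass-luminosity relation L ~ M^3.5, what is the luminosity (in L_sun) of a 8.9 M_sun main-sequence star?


L/L_sun = (M/M_sun)^3.5 = 8.9^3.5 = 2103.1247

2103.1247 L_sun


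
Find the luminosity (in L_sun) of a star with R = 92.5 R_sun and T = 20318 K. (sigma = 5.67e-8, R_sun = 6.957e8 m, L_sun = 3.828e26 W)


R = 92.5 * 6.957e8 m = 6.435225e+10 m. L = 4*pi*R^2*sigma*T^4 = 4*pi*(6.435225e+10)^2 * 5.67e-8 * 20318^4 = 5.028566746e+32 W. L/L_sun = 5.028566746e+32 / 3.828e26 = 1.314e+06

1.314e+06 L_sun


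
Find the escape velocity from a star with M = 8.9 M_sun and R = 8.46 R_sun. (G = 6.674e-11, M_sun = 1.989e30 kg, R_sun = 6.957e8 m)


M = 8.9 * 1.989e30 kg = 1.77021e+31 kg; R = 8.46 * 6.957e8 m = 5.885622e+09 m. v_esc = sqrt(2GM/R) = sqrt(2 * 6.674e-11 * 1.77021e+31 / 5.885622e+09) = 633613.3377

633613.3377 m/s


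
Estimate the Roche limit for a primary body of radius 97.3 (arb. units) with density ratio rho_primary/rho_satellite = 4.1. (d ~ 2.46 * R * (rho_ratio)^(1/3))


d_Roche = 2.46 * 97.3 * 4.1^(1/3) = 383.0974

383.0974


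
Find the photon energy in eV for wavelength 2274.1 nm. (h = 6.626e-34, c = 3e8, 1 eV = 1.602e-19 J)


E = hc/lambda = 6.626e-34 * 3e8 / 2.274e-06 = 8.741e-20 J = 0.5456 eV

0.5456 eV


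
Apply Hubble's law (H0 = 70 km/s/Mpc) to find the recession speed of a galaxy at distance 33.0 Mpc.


v = H0 * d = 70 * 33.0 = 2310.0

2310.0 km/s


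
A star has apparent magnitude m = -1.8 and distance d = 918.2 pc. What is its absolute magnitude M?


M = m - 5*log10(d) + 5 = -1.8 - 5*log10(918.2) + 5 = -11.6147

-11.6147


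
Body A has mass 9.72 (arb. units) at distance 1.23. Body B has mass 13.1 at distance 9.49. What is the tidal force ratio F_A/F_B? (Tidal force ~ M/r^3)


Ratio = (M1/r1^3) / (M2/r2^3) = (9.72/1.23^3) / (13.1/9.49^3) = 340.7833

340.7833


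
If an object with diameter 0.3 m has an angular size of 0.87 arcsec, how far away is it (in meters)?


D = size / theta_rad, theta_rad = 0.87 * pi/(180*3600) = 4.218e-06, D = 71125.7953

71125.7953 m


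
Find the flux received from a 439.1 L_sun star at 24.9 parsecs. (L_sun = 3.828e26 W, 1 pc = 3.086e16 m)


F = L / (4*pi*d^2) = 1.681e+29 / (4*pi*(7.684e+17)^2) = 2.265e-08

2.265e-08 W/m^2


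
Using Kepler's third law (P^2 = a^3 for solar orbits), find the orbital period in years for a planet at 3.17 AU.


P = a^(3/2) = 3.17^1.5 = 5.644

5.644 years


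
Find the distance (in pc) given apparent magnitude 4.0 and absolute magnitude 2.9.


d = 10^((m - M + 5)/5) = 10^((4.0 - 2.9 + 5)/5) = 16.5959

16.5959 pc


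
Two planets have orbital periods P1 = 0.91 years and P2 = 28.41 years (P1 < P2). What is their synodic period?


1/P_syn = |1/P1 - 1/P2| = |1/0.91 - 1/28.41| => P_syn = 0.9401

0.9401 years


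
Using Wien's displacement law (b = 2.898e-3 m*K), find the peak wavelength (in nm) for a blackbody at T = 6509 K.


lam_max = b / T = 2.898e-3 / 6509 = 4.452e-07 m = 445.2297 nm

445.2297 nm


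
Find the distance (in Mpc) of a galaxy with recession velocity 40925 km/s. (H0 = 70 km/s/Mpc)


d = v / H0 = 40925 / 70 = 584.6429

584.6429 Mpc


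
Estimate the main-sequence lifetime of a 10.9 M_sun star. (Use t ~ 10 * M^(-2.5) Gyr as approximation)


t = 10 * M^(-2.5) = 10 * 10.9^(-2.5) = 0.0255

0.0255 Gyr


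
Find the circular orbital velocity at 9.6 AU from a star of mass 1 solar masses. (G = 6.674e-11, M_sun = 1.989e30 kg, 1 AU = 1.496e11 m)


v = sqrt(GM/r) = sqrt(6.674e-11 * 1.989e+30 / 1.436e+12) = 9614.1098

9614.1098 m/s


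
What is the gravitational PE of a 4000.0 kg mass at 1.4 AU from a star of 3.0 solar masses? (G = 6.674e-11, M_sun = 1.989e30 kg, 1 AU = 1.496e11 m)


M = 3.0 * 1.989e30 kg = 5.967e+30 kg; r = 1.4 AU * 1.496e11 m/AU = 2.0944e+11 m. U = -GM*m/r = -(6.674e-11 * 5.967e+30 * 4000.0) / 2.0944e+11 = -7.606e+12

-7.606e+12 J


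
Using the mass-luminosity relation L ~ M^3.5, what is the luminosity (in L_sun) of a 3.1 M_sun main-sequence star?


L/L_sun = (M/M_sun)^3.5 = 3.1^3.5 = 52.4525

52.4525 L_sun


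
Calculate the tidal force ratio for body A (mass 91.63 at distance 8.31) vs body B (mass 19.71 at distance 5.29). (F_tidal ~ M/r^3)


Ratio = (M1/r1^3) / (M2/r2^3) = (91.63/8.31^3) / (19.71/5.29^3) = 1.1993

1.1993


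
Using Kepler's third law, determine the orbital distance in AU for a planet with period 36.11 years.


a = P^(2/3) = 36.11^(2/3) = 10.9249

10.9249 AU


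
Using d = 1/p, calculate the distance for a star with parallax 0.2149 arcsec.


d = 1/p = 1/0.2149 = 4.6533

4.6533 pc


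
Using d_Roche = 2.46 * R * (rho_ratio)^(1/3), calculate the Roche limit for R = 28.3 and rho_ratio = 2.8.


d_Roche = 2.46 * 28.3 * 2.8^(1/3) = 98.1238

98.1238


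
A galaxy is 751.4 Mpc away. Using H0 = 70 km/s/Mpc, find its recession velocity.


v = H0 * d = 70 * 751.4 = 52598.0

52598.0 km/s


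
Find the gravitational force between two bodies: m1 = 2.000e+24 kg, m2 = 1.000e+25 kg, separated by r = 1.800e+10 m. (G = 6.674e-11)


F = G*m1*m2/r^2 = 6.674e-11 * 2.000e+24 * 1.000e+25 / (1.800e+10)^2 = 6.674e-11 * 2.000e+49 / 3.240e+20 = 4.120e+18

4.120e+18 N


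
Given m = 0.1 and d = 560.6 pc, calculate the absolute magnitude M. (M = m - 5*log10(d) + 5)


M = m - 5*log10(d) + 5 = 0.1 - 5*log10(560.6) + 5 = -8.6433

-8.6433


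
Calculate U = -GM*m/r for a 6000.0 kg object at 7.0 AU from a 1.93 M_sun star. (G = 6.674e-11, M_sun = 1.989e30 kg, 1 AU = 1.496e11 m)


M = 1.93 * 1.989e30 kg = 3.83877e+30 kg; r = 7.0 AU * 1.496e11 m/AU = 1.0472e+12 m. U = -GM*m/r = -(6.674e-11 * 3.83877e+30 * 6000.0) / 1.0472e+12 = -1.468e+12

-1.468e+12 J


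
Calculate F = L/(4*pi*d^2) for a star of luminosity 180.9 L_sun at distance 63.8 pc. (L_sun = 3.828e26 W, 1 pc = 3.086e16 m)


F = L / (4*pi*d^2) = 6.925e+28 / (4*pi*(1.969e+18)^2) = 1.422e-09

1.422e-09 W/m^2


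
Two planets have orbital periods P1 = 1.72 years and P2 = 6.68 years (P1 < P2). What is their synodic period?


1/P_syn = |1/P1 - 1/P2| = |1/1.72 - 1/6.68| => P_syn = 2.3165

2.3165 years


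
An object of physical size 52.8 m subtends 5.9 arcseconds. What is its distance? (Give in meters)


D = size / theta_rad, theta_rad = 5.9 * pi/(180*3600) = 2.860e-05, D = 1.846e+06

1.846e+06 m


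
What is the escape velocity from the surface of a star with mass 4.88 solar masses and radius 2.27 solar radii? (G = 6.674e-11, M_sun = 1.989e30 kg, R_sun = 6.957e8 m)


M = 4.88 * 1.989e30 kg = 9.70632e+30 kg; R = 2.27 * 6.957e8 m = 1.579239e+09 m. v_esc = sqrt(2GM/R) = sqrt(2 * 6.674e-11 * 9.70632e+30 / 1.579239e+09) = 905756.5249

905756.5249 m/s


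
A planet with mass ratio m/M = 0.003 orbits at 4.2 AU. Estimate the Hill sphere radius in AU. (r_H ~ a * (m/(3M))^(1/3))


r_H = a * (m/3M)^(1/3) = 4.2 * (0.003/3)^(1/3) = 0.42

0.42 AU


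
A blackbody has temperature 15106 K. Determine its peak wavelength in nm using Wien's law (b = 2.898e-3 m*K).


lam_max = b / T = 2.898e-3 / 15106 = 1.918e-07 m = 191.8443 nm

191.8443 nm


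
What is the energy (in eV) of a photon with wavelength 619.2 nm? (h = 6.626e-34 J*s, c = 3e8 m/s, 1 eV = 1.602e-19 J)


E = hc/lambda = 6.626e-34 * 3e8 / 6.192e-07 = 3.210e-19 J = 2.0039 eV

2.0039 eV


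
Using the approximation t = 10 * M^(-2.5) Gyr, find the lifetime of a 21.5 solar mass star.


t = 10 * M^(-2.5) = 10 * 21.5^(-2.5) = 0.0047

0.0047 Gyr


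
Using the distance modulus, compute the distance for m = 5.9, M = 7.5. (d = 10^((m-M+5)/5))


d = 10^((m - M + 5)/5) = 10^((5.9 - 7.5 + 5)/5) = 4.7863

4.7863 pc


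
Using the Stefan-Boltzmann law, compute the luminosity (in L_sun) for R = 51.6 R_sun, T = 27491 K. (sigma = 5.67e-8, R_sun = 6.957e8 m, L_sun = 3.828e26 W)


R = 51.6 * 6.957e8 m = 3.589812e+10 m. L = 4*pi*R^2*sigma*T^4 = 4*pi*(3.589812e+10)^2 * 5.67e-8 * 27491^4 = 5.244432308e+32 W. L/L_sun = 5.244432308e+32 / 3.828e26 = 1.370e+06

1.370e+06 L_sun


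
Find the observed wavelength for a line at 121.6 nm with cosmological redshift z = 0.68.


lam_obs = lam_emit * (1 + z) = 121.6 * (1 + 0.68) = 204.288

204.288 nm


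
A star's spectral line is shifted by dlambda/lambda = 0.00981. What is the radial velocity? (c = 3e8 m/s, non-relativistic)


v = (dlambda/lambda) * c = 0.00981 * 3e8 = 2.943e+06

2.943e+06 m/s


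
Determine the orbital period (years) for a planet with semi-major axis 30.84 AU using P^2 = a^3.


P = a^(3/2) = 30.84^1.5 = 171.2662

171.2662 years


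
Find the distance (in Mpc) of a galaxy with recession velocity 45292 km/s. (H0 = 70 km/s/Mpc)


d = v / H0 = 45292 / 70 = 647.0286

647.0286 Mpc


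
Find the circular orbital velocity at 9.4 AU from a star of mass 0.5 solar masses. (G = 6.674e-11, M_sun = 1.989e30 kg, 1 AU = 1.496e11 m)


v = sqrt(GM/r) = sqrt(6.674e-11 * 9.945e+29 / 1.406e+12) = 6870.1429

6870.1429 m/s


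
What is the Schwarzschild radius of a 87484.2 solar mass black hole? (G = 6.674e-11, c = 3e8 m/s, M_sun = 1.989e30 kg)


M = 87484.2 * 1.989e30 kg = 1.740060738e+35 kg. rs = 2GM/c^2 = 2 * 6.674e-11 * 1.740060738e+35 / (3e8)^2 = 2.581e+08

2.581e+08 m


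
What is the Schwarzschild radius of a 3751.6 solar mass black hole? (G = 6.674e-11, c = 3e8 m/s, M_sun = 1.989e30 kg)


M = 3751.6 * 1.989e30 kg = 7.4619324e+33 kg. rs = 2GM/c^2 = 2 * 6.674e-11 * 7.4619324e+33 / (3e8)^2 = 1.107e+07

1.107e+07 m


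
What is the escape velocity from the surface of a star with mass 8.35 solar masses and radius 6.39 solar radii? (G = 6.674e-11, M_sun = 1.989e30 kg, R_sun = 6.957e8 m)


M = 8.35 * 1.989e30 kg = 1.660815e+31 kg; R = 6.39 * 6.957e8 m = 4.445523e+09 m. v_esc = sqrt(2GM/R) = sqrt(2 * 6.674e-11 * 1.660815e+31 / 4.445523e+09) = 706166.8031

706166.8031 m/s


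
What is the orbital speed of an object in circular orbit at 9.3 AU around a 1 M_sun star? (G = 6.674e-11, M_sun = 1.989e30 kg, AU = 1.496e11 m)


v = sqrt(GM/r) = sqrt(6.674e-11 * 1.989e+30 / 1.391e+12) = 9767.9454

9767.9454 m/s


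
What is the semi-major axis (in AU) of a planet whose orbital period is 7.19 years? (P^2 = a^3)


a = P^(2/3) = 7.19^(2/3) = 3.7252

3.7252 AU


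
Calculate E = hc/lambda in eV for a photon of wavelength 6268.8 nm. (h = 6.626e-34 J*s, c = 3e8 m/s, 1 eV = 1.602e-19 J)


E = hc/lambda = 6.626e-34 * 3e8 / 6.269e-06 = 3.171e-20 J = 0.1979 eV

0.1979 eV


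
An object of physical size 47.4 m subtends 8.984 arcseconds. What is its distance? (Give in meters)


D = size / theta_rad, theta_rad = 8.984 * pi/(180*3600) = 4.356e-05, D = 1.088e+06

1.088e+06 m


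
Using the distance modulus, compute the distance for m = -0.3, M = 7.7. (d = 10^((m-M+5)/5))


d = 10^((m - M + 5)/5) = 10^((-0.3 - 7.7 + 5)/5) = 0.2512

0.2512 pc


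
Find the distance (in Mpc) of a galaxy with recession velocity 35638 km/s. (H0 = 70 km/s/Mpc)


d = v / H0 = 35638 / 70 = 509.1143

509.1143 Mpc


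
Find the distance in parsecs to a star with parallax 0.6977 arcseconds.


d = 1/p = 1/0.6977 = 1.4333

1.4333 pc


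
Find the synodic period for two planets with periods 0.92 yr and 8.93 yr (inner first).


1/P_syn = |1/P1 - 1/P2| = |1/0.92 - 1/8.93| => P_syn = 1.0257

1.0257 years


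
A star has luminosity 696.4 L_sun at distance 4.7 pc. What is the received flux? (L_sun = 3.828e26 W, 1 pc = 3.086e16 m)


F = L / (4*pi*d^2) = 2.666e+29 / (4*pi*(1.450e+17)^2) = 1.008e-06

1.008e-06 W/m^2


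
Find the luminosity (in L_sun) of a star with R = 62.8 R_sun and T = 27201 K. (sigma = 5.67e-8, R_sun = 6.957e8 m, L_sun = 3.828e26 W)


R = 62.8 * 6.957e8 m = 4.368996e+10 m. L = 4*pi*R^2*sigma*T^4 = 4*pi*(4.368996e+10)^2 * 5.67e-8 * 27201^4 = 7.445531389e+32 W. L/L_sun = 7.445531389e+32 / 3.828e26 = 1.945e+06

1.945e+06 L_sun


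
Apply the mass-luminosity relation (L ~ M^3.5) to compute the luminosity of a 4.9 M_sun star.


L/L_sun = (M/M_sun)^3.5 = 4.9^3.5 = 260.4272

260.4272 L_sun


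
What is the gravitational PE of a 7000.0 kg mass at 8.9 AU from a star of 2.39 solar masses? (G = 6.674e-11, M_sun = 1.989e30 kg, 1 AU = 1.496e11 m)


M = 2.39 * 1.989e30 kg = 4.75371e+30 kg; r = 8.9 AU * 1.496e11 m/AU = 1.33144e+12 m. U = -GM*m/r = -(6.674e-11 * 4.75371e+30 * 7000.0) / 1.33144e+12 = -1.668e+12

-1.668e+12 J


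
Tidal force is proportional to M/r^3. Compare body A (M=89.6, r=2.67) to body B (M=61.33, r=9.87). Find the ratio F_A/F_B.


Ratio = (M1/r1^3) / (M2/r2^3) = (89.6/2.67^3) / (61.33/9.87^3) = 73.7994

73.7994


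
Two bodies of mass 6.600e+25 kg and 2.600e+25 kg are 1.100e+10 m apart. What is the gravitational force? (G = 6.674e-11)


F = G*m1*m2/r^2 = 6.674e-11 * 6.600e+25 * 2.600e+25 / (1.100e+10)^2 = 6.674e-11 * 1.716e+51 / 1.210e+20 = 9.465e+20

9.465e+20 N


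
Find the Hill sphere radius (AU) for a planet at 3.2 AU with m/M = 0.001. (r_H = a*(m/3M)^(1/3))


r_H = a * (m/3M)^(1/3) = 3.2 * (0.001/3)^(1/3) = 0.2219

0.2219 AU


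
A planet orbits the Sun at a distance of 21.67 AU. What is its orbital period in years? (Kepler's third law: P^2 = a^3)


P = a^(3/2) = 21.67^1.5 = 100.8761

100.8761 years


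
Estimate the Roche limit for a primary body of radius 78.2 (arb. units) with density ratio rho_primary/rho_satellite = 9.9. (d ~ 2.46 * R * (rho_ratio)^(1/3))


d_Roche = 2.46 * 78.2 * 9.9^(1/3) = 413.0668

413.0668


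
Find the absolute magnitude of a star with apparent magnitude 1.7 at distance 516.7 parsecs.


M = m - 5*log10(d) + 5 = 1.7 - 5*log10(516.7) + 5 = -6.8662

-6.8662


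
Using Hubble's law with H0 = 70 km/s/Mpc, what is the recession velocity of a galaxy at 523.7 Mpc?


v = H0 * d = 70 * 523.7 = 36659.0

36659.0 km/s


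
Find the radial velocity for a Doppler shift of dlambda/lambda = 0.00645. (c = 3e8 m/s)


v = (dlambda/lambda) * c = 0.00645 * 3e8 = 1.935e+06

1.935e+06 m/s


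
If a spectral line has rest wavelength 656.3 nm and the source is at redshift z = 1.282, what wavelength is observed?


lam_obs = lam_emit * (1 + z) = 656.3 * (1 + 1.282) = 1497.6766

1497.6766 nm


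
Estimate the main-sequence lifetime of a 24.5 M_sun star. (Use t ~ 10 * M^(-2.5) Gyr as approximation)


t = 10 * M^(-2.5) = 10 * 24.5^(-2.5) = 0.0034

0.0034 Gyr


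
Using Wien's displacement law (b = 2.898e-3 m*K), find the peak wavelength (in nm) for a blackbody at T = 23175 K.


lam_max = b / T = 2.898e-3 / 23175 = 1.250e-07 m = 125.0485 nm

125.0485 nm


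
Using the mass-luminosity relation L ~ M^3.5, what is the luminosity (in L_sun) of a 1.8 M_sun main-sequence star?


L/L_sun = (M/M_sun)^3.5 = 1.8^3.5 = 7.8244

7.8244 L_sun


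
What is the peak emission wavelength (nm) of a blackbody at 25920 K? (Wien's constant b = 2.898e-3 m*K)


lam_max = b / T = 2.898e-3 / 25920 = 1.118e-07 m = 111.8056 nm

111.8056 nm


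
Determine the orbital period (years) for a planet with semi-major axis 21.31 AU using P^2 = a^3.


P = a^(3/2) = 21.31^1.5 = 98.3728

98.3728 years


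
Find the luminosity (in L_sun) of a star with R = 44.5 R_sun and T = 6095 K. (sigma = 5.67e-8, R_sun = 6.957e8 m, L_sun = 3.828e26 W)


R = 44.5 * 6.957e8 m = 3.095865e+10 m. L = 4*pi*R^2*sigma*T^4 = 4*pi*(3.095865e+10)^2 * 5.67e-8 * 6095^4 = 9.424358353e+29 W. L/L_sun = 9.424358353e+29 / 3.828e26 = 2461.9536

2461.9536 L_sun


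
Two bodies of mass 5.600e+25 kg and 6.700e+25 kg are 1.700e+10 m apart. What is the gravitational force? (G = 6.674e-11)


F = G*m1*m2/r^2 = 6.674e-11 * 5.600e+25 * 6.700e+25 / (1.700e+10)^2 = 6.674e-11 * 3.752e+51 / 2.890e+20 = 8.665e+20

8.665e+20 N


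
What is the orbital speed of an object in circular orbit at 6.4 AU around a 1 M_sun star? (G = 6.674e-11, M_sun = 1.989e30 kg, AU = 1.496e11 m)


v = sqrt(GM/r) = sqrt(6.674e-11 * 1.989e+30 / 9.574e+11) = 11774.8317

11774.8317 m/s


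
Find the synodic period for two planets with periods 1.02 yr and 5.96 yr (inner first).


1/P_syn = |1/P1 - 1/P2| = |1/1.02 - 1/5.96| => P_syn = 1.2306

1.2306 years


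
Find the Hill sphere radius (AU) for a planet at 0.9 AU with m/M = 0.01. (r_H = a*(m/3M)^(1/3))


r_H = a * (m/3M)^(1/3) = 0.9 * (0.01/3)^(1/3) = 0.1344

0.1344 AU


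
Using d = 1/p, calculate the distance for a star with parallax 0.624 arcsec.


d = 1/p = 1/0.624 = 1.6026

1.6026 pc


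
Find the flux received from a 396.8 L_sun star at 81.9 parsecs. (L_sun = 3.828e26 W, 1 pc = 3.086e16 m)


F = L / (4*pi*d^2) = 1.519e+29 / (4*pi*(2.527e+18)^2) = 1.892e-09

1.892e-09 W/m^2


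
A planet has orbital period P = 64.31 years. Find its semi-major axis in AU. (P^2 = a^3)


a = P^(2/3) = 64.31^(2/3) = 16.0516

16.0516 AU


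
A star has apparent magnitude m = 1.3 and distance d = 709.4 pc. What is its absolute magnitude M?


M = m - 5*log10(d) + 5 = 1.3 - 5*log10(709.4) + 5 = -7.9545

-7.9545


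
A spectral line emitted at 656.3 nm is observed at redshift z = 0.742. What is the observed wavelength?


lam_obs = lam_emit * (1 + z) = 656.3 * (1 + 0.742) = 1143.2746

1143.2746 nm


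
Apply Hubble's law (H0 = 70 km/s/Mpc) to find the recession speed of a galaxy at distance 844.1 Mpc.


v = H0 * d = 70 * 844.1 = 59087.0

59087.0 km/s


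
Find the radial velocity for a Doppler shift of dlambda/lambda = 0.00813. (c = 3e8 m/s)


v = (dlambda/lambda) * c = 0.00813 * 3e8 = 2.439e+06

2.439e+06 m/s


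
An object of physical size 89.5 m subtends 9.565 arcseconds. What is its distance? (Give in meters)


D = size / theta_rad, theta_rad = 9.565 * pi/(180*3600) = 4.637e-05, D = 1.930e+06

1.930e+06 m


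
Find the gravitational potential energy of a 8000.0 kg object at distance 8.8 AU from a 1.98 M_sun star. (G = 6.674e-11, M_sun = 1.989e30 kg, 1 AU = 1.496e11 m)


M = 1.98 * 1.989e30 kg = 3.93822e+30 kg; r = 8.8 AU * 1.496e11 m/AU = 1.31648e+12 m. U = -GM*m/r = -(6.674e-11 * 3.93822e+30 * 8000.0) / 1.31648e+12 = -1.597e+12

-1.597e+12 J


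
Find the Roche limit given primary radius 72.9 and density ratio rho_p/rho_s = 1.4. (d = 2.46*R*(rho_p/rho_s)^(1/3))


d_Roche = 2.46 * 72.9 * 1.4^(1/3) = 200.619

200.619


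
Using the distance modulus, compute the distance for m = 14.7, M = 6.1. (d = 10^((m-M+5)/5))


d = 10^((m - M + 5)/5) = 10^((14.7 - 6.1 + 5)/5) = 524.8075

524.8075 pc


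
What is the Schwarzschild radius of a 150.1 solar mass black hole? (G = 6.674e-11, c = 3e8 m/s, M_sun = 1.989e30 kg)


M = 150.1 * 1.989e30 kg = 2.985489e+32 kg. rs = 2GM/c^2 = 2 * 6.674e-11 * 2.985489e+32 / (3e8)^2 = 442781.1908

442781.1908 m


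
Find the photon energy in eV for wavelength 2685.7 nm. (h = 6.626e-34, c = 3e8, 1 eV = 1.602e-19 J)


E = hc/lambda = 6.626e-34 * 3e8 / 2.686e-06 = 7.401e-20 J = 0.462 eV

0.462 eV


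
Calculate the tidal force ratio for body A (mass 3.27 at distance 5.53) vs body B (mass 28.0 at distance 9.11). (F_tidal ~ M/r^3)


Ratio = (M1/r1^3) / (M2/r2^3) = (3.27/5.53^3) / (28.0/9.11^3) = 0.5221

0.5221


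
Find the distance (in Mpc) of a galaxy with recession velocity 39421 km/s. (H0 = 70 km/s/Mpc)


d = v / H0 = 39421 / 70 = 563.1571

563.1571 Mpc


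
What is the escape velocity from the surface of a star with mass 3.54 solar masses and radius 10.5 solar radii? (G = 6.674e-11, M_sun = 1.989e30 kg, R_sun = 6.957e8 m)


M = 3.54 * 1.989e30 kg = 7.04106e+30 kg; R = 10.5 * 6.957e8 m = 7.30485e+09 m. v_esc = sqrt(2GM/R) = sqrt(2 * 6.674e-11 * 7.04106e+30 / 7.30485e+09) = 358691.8181

358691.8181 m/s


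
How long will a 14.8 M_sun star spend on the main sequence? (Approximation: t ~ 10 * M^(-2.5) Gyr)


t = 10 * M^(-2.5) = 10 * 14.8^(-2.5) = 0.0119

0.0119 Gyr


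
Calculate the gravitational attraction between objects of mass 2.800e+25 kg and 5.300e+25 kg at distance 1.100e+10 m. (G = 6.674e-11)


F = G*m1*m2/r^2 = 6.674e-11 * 2.800e+25 * 5.300e+25 / (1.100e+10)^2 = 6.674e-11 * 1.484e+51 / 1.210e+20 = 8.185e+20

8.185e+20 N


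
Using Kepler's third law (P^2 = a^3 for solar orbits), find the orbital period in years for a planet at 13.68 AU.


P = a^(3/2) = 13.68^1.5 = 50.5975

50.5975 years


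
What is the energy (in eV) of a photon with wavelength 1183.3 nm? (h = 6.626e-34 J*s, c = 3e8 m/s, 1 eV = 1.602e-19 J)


E = hc/lambda = 6.626e-34 * 3e8 / 1.183e-06 = 1.680e-19 J = 1.0486 eV

1.0486 eV


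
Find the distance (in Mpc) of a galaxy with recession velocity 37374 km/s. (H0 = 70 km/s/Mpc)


d = v / H0 = 37374 / 70 = 533.9143

533.9143 Mpc


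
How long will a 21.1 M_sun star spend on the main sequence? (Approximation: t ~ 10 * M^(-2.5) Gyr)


t = 10 * M^(-2.5) = 10 * 21.1^(-2.5) = 0.0049

0.0049 Gyr


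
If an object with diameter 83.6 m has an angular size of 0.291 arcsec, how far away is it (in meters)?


D = size / theta_rad, theta_rad = 0.291 * pi/(180*3600) = 1.411e-06, D = 5.926e+07

5.926e+07 m


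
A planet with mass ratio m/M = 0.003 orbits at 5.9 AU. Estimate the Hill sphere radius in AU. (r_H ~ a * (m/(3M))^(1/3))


r_H = a * (m/3M)^(1/3) = 5.9 * (0.003/3)^(1/3) = 0.59

0.59 AU


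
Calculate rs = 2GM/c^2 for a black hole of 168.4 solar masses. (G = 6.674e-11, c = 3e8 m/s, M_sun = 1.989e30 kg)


M = 168.4 * 1.989e30 kg = 3.349476e+32 kg. rs = 2GM/c^2 = 2 * 6.674e-11 * 3.349476e+32 / (3e8)^2 = 496764.5072

496764.5072 m


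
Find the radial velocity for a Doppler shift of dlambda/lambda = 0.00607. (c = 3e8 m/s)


v = (dlambda/lambda) * c = 0.00607 * 3e8 = 1.821e+06

1.821e+06 m/s


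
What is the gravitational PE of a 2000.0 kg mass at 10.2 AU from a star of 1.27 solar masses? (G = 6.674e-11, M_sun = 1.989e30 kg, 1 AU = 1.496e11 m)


M = 1.27 * 1.989e30 kg = 2.52603e+30 kg; r = 10.2 AU * 1.496e11 m/AU = 1.52592e+12 m. U = -GM*m/r = -(6.674e-11 * 2.52603e+30 * 2000.0) / 1.52592e+12 = -2.210e+11

-2.210e+11 J


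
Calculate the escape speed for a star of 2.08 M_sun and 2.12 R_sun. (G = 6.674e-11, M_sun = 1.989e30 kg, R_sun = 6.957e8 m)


M = 2.08 * 1.989e30 kg = 4.13712e+30 kg; R = 2.12 * 6.957e8 m = 1.474884e+09 m. v_esc = sqrt(2GM/R) = sqrt(2 * 6.674e-11 * 4.13712e+30 / 1.474884e+09) = 611896.8618

611896.8618 m/s


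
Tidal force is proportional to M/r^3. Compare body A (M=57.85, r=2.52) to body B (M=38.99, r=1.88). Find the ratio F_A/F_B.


Ratio = (M1/r1^3) / (M2/r2^3) = (57.85/2.52^3) / (38.99/1.88^3) = 0.6161

0.6161


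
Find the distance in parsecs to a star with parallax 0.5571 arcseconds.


d = 1/p = 1/0.5571 = 1.795

1.795 pc


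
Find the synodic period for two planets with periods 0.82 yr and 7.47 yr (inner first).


1/P_syn = |1/P1 - 1/P2| = |1/0.82 - 1/7.47| => P_syn = 0.9211

0.9211 years


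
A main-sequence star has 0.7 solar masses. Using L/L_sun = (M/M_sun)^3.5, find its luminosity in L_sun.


L/L_sun = (M/M_sun)^3.5 = 0.7^3.5 = 0.287

0.287 L_sun


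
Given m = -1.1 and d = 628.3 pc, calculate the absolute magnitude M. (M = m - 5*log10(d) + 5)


M = m - 5*log10(d) + 5 = -1.1 - 5*log10(628.3) + 5 = -10.0908

-10.0908


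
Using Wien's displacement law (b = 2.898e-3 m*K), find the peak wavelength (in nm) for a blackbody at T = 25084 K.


lam_max = b / T = 2.898e-3 / 25084 = 1.155e-07 m = 115.5318 nm

115.5318 nm


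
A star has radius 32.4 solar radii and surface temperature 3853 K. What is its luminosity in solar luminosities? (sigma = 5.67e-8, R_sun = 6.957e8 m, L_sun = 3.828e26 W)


R = 32.4 * 6.957e8 m = 2.254068e+10 m. L = 4*pi*R^2*sigma*T^4 = 4*pi*(2.254068e+10)^2 * 5.67e-8 * 3853^4 = 7.978531906e+28 W. L/L_sun = 7.978531906e+28 / 3.828e26 = 208.4256

208.4256 L_sun


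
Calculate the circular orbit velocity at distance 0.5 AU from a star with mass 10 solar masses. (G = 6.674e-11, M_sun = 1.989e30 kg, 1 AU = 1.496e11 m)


v = sqrt(GM/r) = sqrt(6.674e-11 * 1.989e+31 / 7.480e+10) = 133217.0137

133217.0137 m/s


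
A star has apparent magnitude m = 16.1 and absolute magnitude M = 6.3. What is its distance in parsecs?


d = 10^((m - M + 5)/5) = 10^((16.1 - 6.3 + 5)/5) = 912.0108

912.0108 pc


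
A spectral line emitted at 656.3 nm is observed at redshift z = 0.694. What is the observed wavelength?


lam_obs = lam_emit * (1 + z) = 656.3 * (1 + 0.694) = 1111.7722

1111.7722 nm


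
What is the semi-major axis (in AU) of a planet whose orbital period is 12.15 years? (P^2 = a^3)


a = P^(2/3) = 12.15^(2/3) = 5.2851

5.2851 AU


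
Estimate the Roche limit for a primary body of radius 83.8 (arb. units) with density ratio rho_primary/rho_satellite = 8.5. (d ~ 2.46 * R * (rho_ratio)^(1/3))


d_Roche = 2.46 * 83.8 * 8.5^(1/3) = 420.7125

420.7125


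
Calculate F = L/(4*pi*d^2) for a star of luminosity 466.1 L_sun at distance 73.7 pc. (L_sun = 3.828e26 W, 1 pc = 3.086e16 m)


F = L / (4*pi*d^2) = 1.784e+29 / (4*pi*(2.274e+18)^2) = 2.745e-09

2.745e-09 W/m^2


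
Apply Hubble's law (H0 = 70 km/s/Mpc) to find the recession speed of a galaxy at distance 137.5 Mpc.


v = H0 * d = 70 * 137.5 = 9625.0

9625.0 km/s


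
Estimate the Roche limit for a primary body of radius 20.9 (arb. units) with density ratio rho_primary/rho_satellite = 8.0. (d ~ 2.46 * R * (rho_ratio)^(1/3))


d_Roche = 2.46 * 20.9 * 8.0^(1/3) = 102.828

102.828


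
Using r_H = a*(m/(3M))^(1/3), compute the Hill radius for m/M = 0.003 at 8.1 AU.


r_H = a * (m/3M)^(1/3) = 8.1 * (0.003/3)^(1/3) = 0.81

0.81 AU


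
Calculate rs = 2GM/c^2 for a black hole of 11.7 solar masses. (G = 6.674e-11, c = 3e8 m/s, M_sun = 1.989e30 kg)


M = 11.7 * 1.989e30 kg = 2.32713e+31 kg. rs = 2GM/c^2 = 2 * 6.674e-11 * 2.32713e+31 / (3e8)^2 = 34513.9236

34513.9236 m


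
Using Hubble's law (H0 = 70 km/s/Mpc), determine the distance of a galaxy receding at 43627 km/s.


d = v / H0 = 43627 / 70 = 623.2429

623.2429 Mpc


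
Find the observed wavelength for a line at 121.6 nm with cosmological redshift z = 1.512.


lam_obs = lam_emit * (1 + z) = 121.6 * (1 + 1.512) = 305.4592

305.4592 nm


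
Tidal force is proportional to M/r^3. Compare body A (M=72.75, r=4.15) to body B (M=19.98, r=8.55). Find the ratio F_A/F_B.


Ratio = (M1/r1^3) / (M2/r2^3) = (72.75/4.15^3) / (19.98/8.55^3) = 31.8414

31.8414


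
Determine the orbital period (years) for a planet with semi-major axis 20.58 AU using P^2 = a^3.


P = a^(3/2) = 20.58^1.5 = 93.3616

93.3616 years


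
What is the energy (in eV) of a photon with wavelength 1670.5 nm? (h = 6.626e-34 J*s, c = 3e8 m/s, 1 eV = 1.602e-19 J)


E = hc/lambda = 6.626e-34 * 3e8 / 1.671e-06 = 1.190e-19 J = 0.7428 eV

0.7428 eV


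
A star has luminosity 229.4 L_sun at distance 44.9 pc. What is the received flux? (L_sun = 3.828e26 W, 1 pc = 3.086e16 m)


F = L / (4*pi*d^2) = 8.781e+28 / (4*pi*(1.386e+18)^2) = 3.640e-09

3.640e-09 W/m^2


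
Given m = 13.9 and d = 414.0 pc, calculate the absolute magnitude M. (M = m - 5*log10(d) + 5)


M = m - 5*log10(d) + 5 = 13.9 - 5*log10(414.0) + 5 = 5.815

5.815


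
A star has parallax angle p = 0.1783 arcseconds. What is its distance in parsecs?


d = 1/p = 1/0.1783 = 5.6085

5.6085 pc


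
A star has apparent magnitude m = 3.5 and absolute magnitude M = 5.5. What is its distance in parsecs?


d = 10^((m - M + 5)/5) = 10^((3.5 - 5.5 + 5)/5) = 3.9811

3.9811 pc
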